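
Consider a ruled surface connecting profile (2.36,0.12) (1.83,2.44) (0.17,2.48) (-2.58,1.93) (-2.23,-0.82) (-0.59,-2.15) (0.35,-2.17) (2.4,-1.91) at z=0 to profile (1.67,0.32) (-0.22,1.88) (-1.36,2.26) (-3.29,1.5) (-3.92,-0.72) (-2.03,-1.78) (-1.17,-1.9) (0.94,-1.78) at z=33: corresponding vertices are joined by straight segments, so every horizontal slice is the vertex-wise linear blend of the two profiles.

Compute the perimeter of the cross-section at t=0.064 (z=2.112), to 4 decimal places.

Perimeter at t=0.064: 16.6206

Cross-section at t=0.064: each vertex is (1-t)·p0[i] + t·p1[i].
  v1: (1-0.064)·(2.36,0.12) + 0.064·(1.67,0.32) = (2.3158,0.1328)
  v2: (1-0.064)·(1.83,2.44) + 0.064·(-0.22,1.88) = (1.6988,2.4042)
  v3: (1-0.064)·(0.17,2.48) + 0.064·(-1.36,2.26) = (0.0721,2.4659)
  v4: (1-0.064)·(-2.58,1.93) + 0.064·(-3.29,1.5) = (-2.6254,1.9025)
  v5: (1-0.064)·(-2.23,-0.82) + 0.064·(-3.92,-0.72) = (-2.3382,-0.8136)
  v6: (1-0.064)·(-0.59,-2.15) + 0.064·(-2.03,-1.78) = (-0.6822,-2.1263)
  v7: (1-0.064)·(0.35,-2.17) + 0.064·(-1.17,-1.9) = (0.2527,-2.1527)
  v8: (1-0.064)·(2.4,-1.91) + 0.064·(0.94,-1.78) = (2.3066,-1.9017)
Perimeter = Σ |v_{i+1} − v_i|:
  edge 1→2: √(-0.6170² + 2.2714²) = 2.3537 (running 2.3537)
  edge 2→3: √(-1.6267² + 0.0618²) = 1.6279 (running 3.9816)
  edge 3→4: √(-2.6975² + -0.5634²) = 2.7557 (running 6.7373)
  edge 4→5: √(0.2873² + -2.7161²) = 2.7312 (running 9.4685)
  edge 5→6: √(1.6560² + -1.3127²) = 2.1132 (running 11.5817)
  edge 6→7: √(0.9349² + -0.0264²) = 0.9353 (running 12.5170)
  edge 7→8: √(2.0538² + 0.2510²) = 2.0691 (running 14.5861)
  edge 8→1: √(0.0093² + 2.0345²) = 2.0345 (running 16.6206)
Perimeter = 16.6206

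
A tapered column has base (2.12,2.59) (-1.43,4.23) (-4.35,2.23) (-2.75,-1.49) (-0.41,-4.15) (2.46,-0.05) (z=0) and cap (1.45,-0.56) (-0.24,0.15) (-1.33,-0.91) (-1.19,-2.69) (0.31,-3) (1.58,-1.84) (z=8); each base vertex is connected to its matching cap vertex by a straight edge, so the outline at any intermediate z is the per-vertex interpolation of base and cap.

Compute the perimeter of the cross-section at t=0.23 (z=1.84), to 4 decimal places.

Perimeter at t=0.23: 19.6151

Cross-section at t=0.23: each vertex is (1-t)·p0[i] + t·p1[i].
  v1: (1-0.23)·(2.12,2.59) + 0.23·(1.45,-0.56) = (1.9659,1.8655)
  v2: (1-0.23)·(-1.43,4.23) + 0.23·(-0.24,0.15) = (-1.1563,3.2916)
  v3: (1-0.23)·(-4.35,2.23) + 0.23·(-1.33,-0.91) = (-3.6554,1.5078)
  v4: (1-0.23)·(-2.75,-1.49) + 0.23·(-1.19,-2.69) = (-2.3912,-1.7660)
  v5: (1-0.23)·(-0.41,-4.15) + 0.23·(0.31,-3) = (-0.2444,-3.8855)
  v6: (1-0.23)·(2.46,-0.05) + 0.23·(1.58,-1.84) = (2.2576,-0.4617)
Perimeter = Σ |v_{i+1} − v_i|:
  edge 1→2: √(-3.1222² + 1.4261²) = 3.4325 (running 3.4325)
  edge 2→3: √(-2.4991² + -1.7838²) = 3.0704 (running 6.5029)
  edge 3→4: √(1.2642² + -3.2738²) = 3.5094 (running 10.0123)
  edge 4→5: √(2.1468² + -2.1195²) = 3.0168 (running 13.0291)
  edge 5→6: √(2.5020² + 3.4238²) = 4.2406 (running 17.2697)
  edge 6→1: √(-0.2917² + 2.3272²) = 2.3454 (running 19.6151)
Perimeter = 19.6151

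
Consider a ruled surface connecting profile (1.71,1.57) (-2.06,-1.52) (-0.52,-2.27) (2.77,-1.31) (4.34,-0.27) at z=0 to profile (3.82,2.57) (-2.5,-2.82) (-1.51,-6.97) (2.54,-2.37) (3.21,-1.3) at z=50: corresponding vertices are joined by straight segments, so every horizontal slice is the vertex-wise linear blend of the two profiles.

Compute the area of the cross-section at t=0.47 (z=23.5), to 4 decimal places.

Cross-section at t=0.47: each vertex is (1-t)·p0[i] + t·p1[i].
  v1: (1-0.47)·(1.71,1.57) + 0.47·(3.82,2.57) = (2.7017,2.0400)
  v2: (1-0.47)·(-2.06,-1.52) + 0.47·(-2.5,-2.82) = (-2.2668,-2.1310)
  v3: (1-0.47)·(-0.52,-2.27) + 0.47·(-1.51,-6.97) = (-0.9853,-4.4790)
  v4: (1-0.47)·(2.77,-1.31) + 0.47·(2.54,-2.37) = (2.6619,-1.8082)
  v5: (1-0.47)·(4.34,-0.27) + 0.47·(3.21,-1.3) = (3.8089,-0.7541)
Shoelace sum Σ(x_i·y_{i+1} − x_{i+1}·y_i):
  i=1: 2.7017·-2.1310 − -2.2668·2.0400 = -1.1331 (running -1.1331)
  i=2: -2.2668·-4.4790 − -0.9853·-2.1310 = +8.0533 (running +6.9203)
  i=3: -0.9853·-1.8082 − 2.6619·-4.4790 = +13.7043 (running +20.6245)
  i=4: 2.6619·-0.7541 − 3.8089·-1.8082 = +4.8799 (running +25.5045)
  i=5: 3.8089·2.0400 − 2.7017·-0.7541 = +9.8075 (running +35.3120)
Area = |Σ|/2 = |35.3120|/2 = 17.6560

Area at t=0.47: 17.6560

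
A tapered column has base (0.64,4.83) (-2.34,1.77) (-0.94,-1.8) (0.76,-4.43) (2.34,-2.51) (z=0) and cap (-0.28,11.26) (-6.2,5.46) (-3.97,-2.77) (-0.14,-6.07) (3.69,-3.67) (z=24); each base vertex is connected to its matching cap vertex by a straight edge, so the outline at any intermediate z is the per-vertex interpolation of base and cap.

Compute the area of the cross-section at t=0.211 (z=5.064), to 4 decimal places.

Cross-section at t=0.211: each vertex is (1-t)·p0[i] + t·p1[i].
  v1: (1-0.211)·(0.64,4.83) + 0.211·(-0.28,11.26) = (0.4459,6.1867)
  v2: (1-0.211)·(-2.34,1.77) + 0.211·(-6.2,5.46) = (-3.1545,2.5486)
  v3: (1-0.211)·(-0.94,-1.8) + 0.211·(-3.97,-2.77) = (-1.5793,-2.0047)
  v4: (1-0.211)·(0.76,-4.43) + 0.211·(-0.14,-6.07) = (0.5701,-4.7760)
  v5: (1-0.211)·(2.34,-2.51) + 0.211·(3.69,-3.67) = (2.6248,-2.7548)
Shoelace sum Σ(x_i·y_{i+1} − x_{i+1}·y_i):
  i=1: 0.4459·2.5486 − -3.1545·6.1867 = +20.6522 (running +20.6522)
  i=2: -3.1545·-2.0047 − -1.5793·2.5486 = +10.3487 (running +31.0009)
  i=3: -1.5793·-4.7760 − 0.5701·-2.0047 = +8.6858 (running +39.6867)
  i=4: 0.5701·-2.7548 − 2.6248·-4.7760 = +10.9659 (running +50.6526)
  i=5: 2.6248·6.1867 − 0.4459·-2.7548 = +17.4675 (running +68.1201)
Area = |Σ|/2 = |68.1201|/2 = 34.0601

Area at t=0.211: 34.0601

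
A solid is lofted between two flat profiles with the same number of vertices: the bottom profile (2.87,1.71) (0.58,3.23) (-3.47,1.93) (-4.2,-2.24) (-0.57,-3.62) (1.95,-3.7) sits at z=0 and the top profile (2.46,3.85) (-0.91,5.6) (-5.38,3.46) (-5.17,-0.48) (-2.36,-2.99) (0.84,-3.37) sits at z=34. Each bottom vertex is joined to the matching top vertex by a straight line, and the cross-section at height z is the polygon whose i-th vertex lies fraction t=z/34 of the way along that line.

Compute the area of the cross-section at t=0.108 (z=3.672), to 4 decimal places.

Area at t=0.108: 38.1080

Cross-section at t=0.108: each vertex is (1-t)·p0[i] + t·p1[i].
  v1: (1-0.108)·(2.87,1.71) + 0.108·(2.46,3.85) = (2.8257,1.9411)
  v2: (1-0.108)·(0.58,3.23) + 0.108·(-0.91,5.6) = (0.4191,3.4860)
  v3: (1-0.108)·(-3.47,1.93) + 0.108·(-5.38,3.46) = (-3.6763,2.0952)
  v4: (1-0.108)·(-4.2,-2.24) + 0.108·(-5.17,-0.48) = (-4.3048,-2.0499)
  v5: (1-0.108)·(-0.57,-3.62) + 0.108·(-2.36,-2.99) = (-0.7633,-3.5520)
  v6: (1-0.108)·(1.95,-3.7) + 0.108·(0.84,-3.37) = (1.8301,-3.6644)
Shoelace sum Σ(x_i·y_{i+1} − x_{i+1}·y_i):
  i=1: 2.8257·3.4860 − 0.4191·1.9411 = +9.0369 (running +9.0369)
  i=2: 0.4191·2.0952 − -3.6763·3.4860 = +13.6934 (running +22.7303)
  i=3: -3.6763·-2.0499 − -4.3048·2.0952 = +16.5556 (running +39.2859)
  i=4: -4.3048·-3.5520 − -0.7633·-2.0499 = +13.7256 (running +53.0115)
  i=5: -0.7633·-3.6644 − 1.8301·-3.5520 = +9.2976 (running +62.3091)
  i=6: 1.8301·1.9411 − 2.8257·-3.6644 = +13.9069 (running +76.2160)
Area = |Σ|/2 = |76.2160|/2 = 38.1080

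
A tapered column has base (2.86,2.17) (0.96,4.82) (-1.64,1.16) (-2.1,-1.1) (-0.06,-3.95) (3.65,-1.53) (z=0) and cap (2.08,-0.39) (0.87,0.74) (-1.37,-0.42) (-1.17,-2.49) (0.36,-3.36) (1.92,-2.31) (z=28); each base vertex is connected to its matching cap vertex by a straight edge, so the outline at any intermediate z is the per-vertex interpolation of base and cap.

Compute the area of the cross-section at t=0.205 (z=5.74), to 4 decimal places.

Area at t=0.205: 25.0017

Cross-section at t=0.205: each vertex is (1-t)·p0[i] + t·p1[i].
  v1: (1-0.205)·(2.86,2.17) + 0.205·(2.08,-0.39) = (2.7001,1.6452)
  v2: (1-0.205)·(0.96,4.82) + 0.205·(0.87,0.74) = (0.9415,3.9836)
  v3: (1-0.205)·(-1.64,1.16) + 0.205·(-1.37,-0.42) = (-1.5847,0.8361)
  v4: (1-0.205)·(-2.1,-1.1) + 0.205·(-1.17,-2.49) = (-1.9094,-1.3850)
  v5: (1-0.205)·(-0.06,-3.95) + 0.205·(0.36,-3.36) = (0.0261,-3.8291)
  v6: (1-0.205)·(3.65,-1.53) + 0.205·(1.92,-2.31) = (3.2954,-1.6899)
Shoelace sum Σ(x_i·y_{i+1} − x_{i+1}·y_i):
  i=1: 2.7001·3.9836 − 0.9415·1.6452 = +9.2071 (running +9.2071)
  i=2: 0.9415·0.8361 − -1.5847·3.9836 = +7.0998 (running +16.3069)
  i=3: -1.5847·-1.3850 − -1.9094·0.8361 = +3.7911 (running +20.0980)
  i=4: -1.9094·-3.8291 − 0.0261·-1.3850 = +7.3471 (running +27.4451)
  i=5: 0.0261·-1.6899 − 3.2954·-3.8291 = +12.5740 (running +40.0191)
  i=6: 3.2954·1.6452 − 2.7001·-1.6899 = +9.9844 (running +50.0035)
Area = |Σ|/2 = |50.0035|/2 = 25.0017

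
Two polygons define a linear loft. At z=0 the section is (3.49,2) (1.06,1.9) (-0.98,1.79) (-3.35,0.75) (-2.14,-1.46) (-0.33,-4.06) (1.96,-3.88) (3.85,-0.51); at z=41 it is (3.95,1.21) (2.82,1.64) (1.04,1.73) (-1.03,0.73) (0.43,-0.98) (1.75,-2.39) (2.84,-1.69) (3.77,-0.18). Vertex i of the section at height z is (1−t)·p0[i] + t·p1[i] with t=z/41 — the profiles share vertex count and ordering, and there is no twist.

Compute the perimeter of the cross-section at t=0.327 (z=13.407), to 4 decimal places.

Cross-section at t=0.327: each vertex is (1-t)·p0[i] + t·p1[i].
  v1: (1-0.327)·(3.49,2) + 0.327·(3.95,1.21) = (3.6404,1.7417)
  v2: (1-0.327)·(1.06,1.9) + 0.327·(2.82,1.64) = (1.6355,1.8150)
  v3: (1-0.327)·(-0.98,1.79) + 0.327·(1.04,1.73) = (-0.3195,1.7704)
  v4: (1-0.327)·(-3.35,0.75) + 0.327·(-1.03,0.73) = (-2.5914,0.7435)
  v5: (1-0.327)·(-2.14,-1.46) + 0.327·(0.43,-0.98) = (-1.2996,-1.3030)
  v6: (1-0.327)·(-0.33,-4.06) + 0.327·(1.75,-2.39) = (0.3502,-3.5139)
  v7: (1-0.327)·(1.96,-3.88) + 0.327·(2.84,-1.69) = (2.2478,-3.1639)
  v8: (1-0.327)·(3.85,-0.51) + 0.327·(3.77,-0.18) = (3.8238,-0.4021)
Perimeter = Σ |v_{i+1} − v_i|:
  edge 1→2: √(-2.0049² + 0.0733²) = 2.0062 (running 2.0062)
  edge 2→3: √(-1.9550² + -0.0446²) = 1.9555 (running 3.9617)
  edge 3→4: √(-2.2719² + -1.0269²) = 2.4932 (running 6.4549)
  edge 4→5: √(1.2917² + -2.0465²) = 2.4201 (running 8.8750)
  edge 5→6: √(1.6498² + -2.2109²) = 2.7586 (running 11.6336)
  edge 6→7: √(1.8976² + 0.3500²) = 1.9296 (running 13.5632)
  edge 7→8: √(1.5761² + 2.7618²) = 3.1799 (running 16.7430)
  edge 8→1: √(-0.1834² + 2.1438²) = 2.1516 (running 18.8946)
Perimeter = 18.8946

Perimeter at t=0.327: 18.8946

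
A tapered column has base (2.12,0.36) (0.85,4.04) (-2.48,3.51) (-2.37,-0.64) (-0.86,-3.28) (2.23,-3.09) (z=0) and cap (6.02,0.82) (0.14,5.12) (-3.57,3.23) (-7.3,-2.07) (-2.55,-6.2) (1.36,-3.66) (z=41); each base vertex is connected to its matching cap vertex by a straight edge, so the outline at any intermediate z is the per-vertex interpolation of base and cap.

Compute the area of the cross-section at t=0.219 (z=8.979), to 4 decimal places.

Area at t=0.219: 37.8532

Cross-section at t=0.219: each vertex is (1-t)·p0[i] + t·p1[i].
  v1: (1-0.219)·(2.12,0.36) + 0.219·(6.02,0.82) = (2.9741,0.4607)
  v2: (1-0.219)·(0.85,4.04) + 0.219·(0.14,5.12) = (0.6945,4.2765)
  v3: (1-0.219)·(-2.48,3.51) + 0.219·(-3.57,3.23) = (-2.7187,3.4487)
  v4: (1-0.219)·(-2.37,-0.64) + 0.219·(-7.3,-2.07) = (-3.4497,-0.9532)
  v5: (1-0.219)·(-0.86,-3.28) + 0.219·(-2.55,-6.2) = (-1.2301,-3.9195)
  v6: (1-0.219)·(2.23,-3.09) + 0.219·(1.36,-3.66) = (2.0395,-3.2148)
Shoelace sum Σ(x_i·y_{i+1} − x_{i+1}·y_i):
  i=1: 2.9741·4.2765 − 0.6945·0.4607 = +12.3988 (running +12.3988)
  i=2: 0.6945·3.4487 − -2.7187·4.2765 = +14.0218 (running +26.4206)
  i=3: -2.7187·-0.9532 − -3.4497·3.4487 = +14.4882 (running +40.9088)
  i=4: -3.4497·-3.9195 − -1.2301·-0.9532 = +12.3484 (running +53.2572)
  i=5: -1.2301·-3.2148 − 2.0395·-3.9195 = +11.9483 (running +65.2054)
  i=6: 2.0395·0.4607 − 2.9741·-3.2148 = +10.5009 (running +75.7063)
Area = |Σ|/2 = |75.7063|/2 = 37.8532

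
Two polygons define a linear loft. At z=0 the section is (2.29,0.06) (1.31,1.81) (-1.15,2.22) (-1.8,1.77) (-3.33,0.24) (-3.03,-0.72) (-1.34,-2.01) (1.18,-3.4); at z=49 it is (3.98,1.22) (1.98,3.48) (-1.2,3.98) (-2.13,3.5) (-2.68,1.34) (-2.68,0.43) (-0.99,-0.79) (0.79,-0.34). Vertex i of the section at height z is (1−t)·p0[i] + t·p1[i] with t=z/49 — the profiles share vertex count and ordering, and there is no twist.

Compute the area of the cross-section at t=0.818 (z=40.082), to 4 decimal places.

Area at t=0.818: 21.1026

Cross-section at t=0.818: each vertex is (1-t)·p0[i] + t·p1[i].
  v1: (1-0.818)·(2.29,0.06) + 0.818·(3.98,1.22) = (3.6724,1.0089)
  v2: (1-0.818)·(1.31,1.81) + 0.818·(1.98,3.48) = (1.8581,3.1761)
  v3: (1-0.818)·(-1.15,2.22) + 0.818·(-1.2,3.98) = (-1.1909,3.6597)
  v4: (1-0.818)·(-1.8,1.77) + 0.818·(-2.13,3.5) = (-2.0699,3.1851)
  v5: (1-0.818)·(-3.33,0.24) + 0.818·(-2.68,1.34) = (-2.7983,1.1398)
  v6: (1-0.818)·(-3.03,-0.72) + 0.818·(-2.68,0.43) = (-2.7437,0.2207)
  v7: (1-0.818)·(-1.34,-2.01) + 0.818·(-0.99,-0.79) = (-1.0537,-1.0120)
  v8: (1-0.818)·(1.18,-3.4) + 0.818·(0.79,-0.34) = (0.8610,-0.8969)
Shoelace sum Σ(x_i·y_{i+1} − x_{i+1}·y_i):
  i=1: 3.6724·3.1761 − 1.8581·1.0089 = +9.7893 (running +9.7893)
  i=2: 1.8581·3.6597 − -1.1909·3.1761 = +10.5823 (running +20.3715)
  i=3: -1.1909·3.1851 − -2.0699·3.6597 = +3.7821 (running +24.1537)
  i=4: -2.0699·1.1398 − -2.7983·3.1851 = +6.5537 (running +30.7073)
  i=5: -2.7983·0.2207 − -2.7437·1.1398 = +2.5097 (running +33.2170)
  i=6: -2.7437·-1.0120 − -1.0537·0.2207 = +3.0093 (running +36.2263)
  i=7: -1.0537·-0.8969 − 0.8610·-1.0120 = +1.8164 (running +38.0427)
  i=8: 0.8610·1.0089 − 3.6724·-0.8969 = +4.1625 (running +42.2052)
Area = |Σ|/2 = |42.2052|/2 = 21.1026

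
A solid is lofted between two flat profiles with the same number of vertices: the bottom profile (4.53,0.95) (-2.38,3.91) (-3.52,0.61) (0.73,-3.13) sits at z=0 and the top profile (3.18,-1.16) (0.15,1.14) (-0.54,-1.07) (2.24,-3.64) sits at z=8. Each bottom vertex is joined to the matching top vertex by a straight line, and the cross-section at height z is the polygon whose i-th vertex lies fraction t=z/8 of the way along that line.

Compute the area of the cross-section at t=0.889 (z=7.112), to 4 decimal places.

Area at t=0.889: 10.5198

Cross-section at t=0.889: each vertex is (1-t)·p0[i] + t·p1[i].
  v1: (1-0.889)·(4.53,0.95) + 0.889·(3.18,-1.16) = (3.3298,-0.9258)
  v2: (1-0.889)·(-2.38,3.91) + 0.889·(0.15,1.14) = (-0.1308,1.4475)
  v3: (1-0.889)·(-3.52,0.61) + 0.889·(-0.54,-1.07) = (-0.8708,-0.8835)
  v4: (1-0.889)·(0.73,-3.13) + 0.889·(2.24,-3.64) = (2.0724,-3.5834)
Shoelace sum Σ(x_i·y_{i+1} − x_{i+1}·y_i):
  i=1: 3.3298·1.4475 − -0.1308·-0.9258 = +4.6987 (running +4.6987)
  i=2: -0.1308·-0.8835 − -0.8708·1.4475 = +1.3760 (running +6.0748)
  i=3: -0.8708·-3.5834 − 2.0724·-0.8835 = +4.9513 (running +11.0261)
  i=4: 2.0724·-0.9258 − 3.3298·-3.5834 = +10.0136 (running +21.0397)
Area = |Σ|/2 = |21.0397|/2 = 10.5198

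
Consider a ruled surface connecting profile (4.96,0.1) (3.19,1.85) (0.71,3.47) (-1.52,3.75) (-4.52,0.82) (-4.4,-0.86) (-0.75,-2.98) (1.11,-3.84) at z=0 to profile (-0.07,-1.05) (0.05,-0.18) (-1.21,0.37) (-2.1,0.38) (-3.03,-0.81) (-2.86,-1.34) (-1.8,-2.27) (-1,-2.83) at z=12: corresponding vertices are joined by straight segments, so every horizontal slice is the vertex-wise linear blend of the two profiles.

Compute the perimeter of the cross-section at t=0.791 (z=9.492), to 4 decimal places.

Cross-section at t=0.791: each vertex is (1-t)·p0[i] + t·p1[i].
  v1: (1-0.791)·(4.96,0.1) + 0.791·(-0.07,-1.05) = (0.9813,-0.8097)
  v2: (1-0.791)·(3.19,1.85) + 0.791·(0.05,-0.18) = (0.7063,0.2443)
  v3: (1-0.791)·(0.71,3.47) + 0.791·(-1.21,0.37) = (-0.8087,1.0179)
  v4: (1-0.791)·(-1.52,3.75) + 0.791·(-2.1,0.38) = (-1.9788,1.0843)
  v5: (1-0.791)·(-4.52,0.82) + 0.791·(-3.03,-0.81) = (-3.3414,-0.4693)
  v6: (1-0.791)·(-4.4,-0.86) + 0.791·(-2.86,-1.34) = (-3.1819,-1.2397)
  v7: (1-0.791)·(-0.75,-2.98) + 0.791·(-1.8,-2.27) = (-1.5806,-2.4184)
  v8: (1-0.791)·(1.11,-3.84) + 0.791·(-1,-2.83) = (-0.5590,-3.0411)
Perimeter = Σ |v_{i+1} − v_i|:
  edge 1→2: √(-0.2750² + 1.0539²) = 1.0892 (running 1.0892)
  edge 2→3: √(-1.5150² + 0.7736²) = 1.7011 (running 2.7903)
  edge 3→4: √(-1.1701² + 0.0664²) = 1.1719 (running 3.9622)
  edge 4→5: √(-1.3626² + -1.5537²) = 2.0665 (running 6.0288)
  edge 5→6: √(0.1595² + -0.7703²) = 0.7867 (running 6.8155)
  edge 6→7: √(1.6013² + -1.1787²) = 1.9884 (running 8.8038)
  edge 7→8: √(1.0215² + -0.6227²) = 1.1964 (running 10.0002)
  edge 8→1: √(1.5403² + 2.2314²) = 2.7114 (running 12.7116)
Perimeter = 12.7116

Perimeter at t=0.791: 12.7116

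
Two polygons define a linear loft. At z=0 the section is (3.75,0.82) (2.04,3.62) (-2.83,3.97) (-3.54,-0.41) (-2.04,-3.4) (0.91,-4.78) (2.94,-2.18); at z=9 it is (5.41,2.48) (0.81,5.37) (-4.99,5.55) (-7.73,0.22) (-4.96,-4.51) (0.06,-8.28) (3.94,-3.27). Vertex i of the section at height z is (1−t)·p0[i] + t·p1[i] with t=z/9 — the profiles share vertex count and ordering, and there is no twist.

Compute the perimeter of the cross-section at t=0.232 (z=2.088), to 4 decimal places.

Cross-section at t=0.232: each vertex is (1-t)·p0[i] + t·p1[i].
  v1: (1-0.232)·(3.75,0.82) + 0.232·(5.41,2.48) = (4.1351,1.2051)
  v2: (1-0.232)·(2.04,3.62) + 0.232·(0.81,5.37) = (1.7546,4.0260)
  v3: (1-0.232)·(-2.83,3.97) + 0.232·(-4.99,5.55) = (-3.3311,4.3366)
  v4: (1-0.232)·(-3.54,-0.41) + 0.232·(-7.73,0.22) = (-4.5121,-0.2638)
  v5: (1-0.232)·(-2.04,-3.4) + 0.232·(-4.96,-4.51) = (-2.7174,-3.6575)
  v6: (1-0.232)·(0.91,-4.78) + 0.232·(0.06,-8.28) = (0.7128,-5.5920)
  v7: (1-0.232)·(2.94,-2.18) + 0.232·(3.94,-3.27) = (3.1720,-2.4329)
Perimeter = Σ |v_{i+1} − v_i|:
  edge 1→2: √(-2.3805² + 2.8209²) = 3.6911 (running 3.6911)
  edge 2→3: √(-5.0858² + 0.3106²) = 5.0952 (running 8.7863)
  edge 3→4: √(-1.1810² + -4.6004²) = 4.7496 (running 13.5359)
  edge 4→5: √(1.7946² + -3.3937²) = 3.8390 (running 17.3749)
  edge 5→6: √(3.4302² + -1.9345²) = 3.9381 (running 21.3130)
  edge 6→7: √(2.4592² + 3.1591²) = 4.0035 (running 25.3164)
  edge 7→1: √(0.9631² + 3.6380²) = 3.7633 (running 29.0798)
Perimeter = 29.0798

Perimeter at t=0.232: 29.0798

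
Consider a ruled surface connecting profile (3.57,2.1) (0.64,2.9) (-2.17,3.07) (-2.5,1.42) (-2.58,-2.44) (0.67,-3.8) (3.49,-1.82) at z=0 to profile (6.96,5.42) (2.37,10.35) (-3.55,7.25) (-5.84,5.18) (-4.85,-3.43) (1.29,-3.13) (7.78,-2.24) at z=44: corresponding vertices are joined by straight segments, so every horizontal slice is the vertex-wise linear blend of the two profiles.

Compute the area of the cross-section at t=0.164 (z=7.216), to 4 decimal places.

Cross-section at t=0.164: each vertex is (1-t)·p0[i] + t·p1[i].
  v1: (1-0.164)·(3.57,2.1) + 0.164·(6.96,5.42) = (4.1260,2.6445)
  v2: (1-0.164)·(0.64,2.9) + 0.164·(2.37,10.35) = (0.9237,4.1218)
  v3: (1-0.164)·(-2.17,3.07) + 0.164·(-3.55,7.25) = (-2.3963,3.7555)
  v4: (1-0.164)·(-2.5,1.42) + 0.164·(-5.84,5.18) = (-3.0478,2.0366)
  v5: (1-0.164)·(-2.58,-2.44) + 0.164·(-4.85,-3.43) = (-2.9523,-2.6024)
  v6: (1-0.164)·(0.67,-3.8) + 0.164·(1.29,-3.13) = (0.7717,-3.6901)
  v7: (1-0.164)·(3.49,-1.82) + 0.164·(7.78,-2.24) = (4.1936,-1.8889)
Shoelace sum Σ(x_i·y_{i+1} − x_{i+1}·y_i):
  i=1: 4.1260·4.1218 − 0.9237·2.6445 = +14.5636 (running +14.5636)
  i=2: 0.9237·3.7555 − -2.3963·4.1218 = +13.3462 (running +27.9098)
  i=3: -2.3963·2.0366 − -3.0478·3.7555 = +6.5655 (running +34.4753)
  i=4: -3.0478·-2.6024 − -2.9523·2.0366 = +13.9441 (running +48.4194)
  i=5: -2.9523·-3.6901 − 0.7717·-2.6024 = +12.9025 (running +61.3219)
  i=6: 0.7717·-1.8889 − 4.1936·-3.6901 = +14.0171 (running +75.3390)
  i=7: 4.1936·2.6445 − 4.1260·-1.8889 = +18.8832 (running +94.2222)
Area = |Σ|/2 = |94.2222|/2 = 47.1111

Area at t=0.164: 47.1111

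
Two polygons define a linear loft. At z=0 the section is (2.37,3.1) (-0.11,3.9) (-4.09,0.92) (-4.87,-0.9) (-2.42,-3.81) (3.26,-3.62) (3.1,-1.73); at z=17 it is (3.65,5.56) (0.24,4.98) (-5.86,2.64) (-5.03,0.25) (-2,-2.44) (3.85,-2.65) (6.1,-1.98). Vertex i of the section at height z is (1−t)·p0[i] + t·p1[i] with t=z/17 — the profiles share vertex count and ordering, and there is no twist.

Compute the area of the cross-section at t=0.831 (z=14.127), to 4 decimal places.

Area at t=0.831: 63.6569

Cross-section at t=0.831: each vertex is (1-t)·p0[i] + t·p1[i].
  v1: (1-0.831)·(2.37,3.1) + 0.831·(3.65,5.56) = (3.4337,5.1443)
  v2: (1-0.831)·(-0.11,3.9) + 0.831·(0.24,4.98) = (0.1808,4.7975)
  v3: (1-0.831)·(-4.09,0.92) + 0.831·(-5.86,2.64) = (-5.5609,2.3493)
  v4: (1-0.831)·(-4.87,-0.9) + 0.831·(-5.03,0.25) = (-5.0030,0.0556)
  v5: (1-0.831)·(-2.42,-3.81) + 0.831·(-2,-2.44) = (-2.0710,-2.6715)
  v6: (1-0.831)·(3.26,-3.62) + 0.831·(3.85,-2.65) = (3.7503,-2.8139)
  v7: (1-0.831)·(3.1,-1.73) + 0.831·(6.1,-1.98) = (5.5930,-1.9377)
Shoelace sum Σ(x_i·y_{i+1} − x_{i+1}·y_i):
  i=1: 3.4337·4.7975 − 0.1808·5.1443 = +15.5427 (running +15.5427)
  i=2: 0.1808·2.3493 − -5.5609·4.7975 = +27.1030 (running +42.6457)
  i=3: -5.5609·0.0556 − -5.0030·2.3493 = +11.4441 (running +54.0898)
  i=4: -5.0030·-2.6715 − -2.0710·0.0556 = +13.4808 (running +67.5706)
  i=5: -2.0710·-2.8139 − 3.7503·-2.6715 = +15.8466 (running +83.4172)
  i=6: 3.7503·-1.9377 − 5.5930·-2.8139 = +8.4712 (running +91.8884)
  i=7: 5.5930·5.1443 − 3.4337·-1.9377 = +35.4255 (running +127.3139)
Area = |Σ|/2 = |127.3139|/2 = 63.6569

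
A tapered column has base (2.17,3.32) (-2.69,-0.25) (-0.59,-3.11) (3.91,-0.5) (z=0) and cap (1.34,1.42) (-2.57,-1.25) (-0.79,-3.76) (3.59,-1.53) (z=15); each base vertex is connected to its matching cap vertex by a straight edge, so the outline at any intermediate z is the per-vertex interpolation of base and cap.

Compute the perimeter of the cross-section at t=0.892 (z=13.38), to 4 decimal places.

Cross-section at t=0.892: each vertex is (1-t)·p0[i] + t·p1[i].
  v1: (1-0.892)·(2.17,3.32) + 0.892·(1.34,1.42) = (1.4296,1.6252)
  v2: (1-0.892)·(-2.69,-0.25) + 0.892·(-2.57,-1.25) = (-2.5830,-1.1420)
  v3: (1-0.892)·(-0.59,-3.11) + 0.892·(-0.79,-3.76) = (-0.7684,-3.6898)
  v4: (1-0.892)·(3.91,-0.5) + 0.892·(3.59,-1.53) = (3.6246,-1.4188)
Perimeter = Σ |v_{i+1} − v_i|:
  edge 1→2: √(-4.0126² + -2.7672²) = 4.8743 (running 4.8743)
  edge 2→3: √(1.8146² + -2.5478²) = 3.1279 (running 8.0022)
  edge 3→4: √(4.3930² + 2.2710²) = 4.9453 (running 12.9475)
  edge 4→1: √(-2.1949² + 3.0440²) = 3.7528 (running 16.7002)
Perimeter = 16.7002

Perimeter at t=0.892: 16.7002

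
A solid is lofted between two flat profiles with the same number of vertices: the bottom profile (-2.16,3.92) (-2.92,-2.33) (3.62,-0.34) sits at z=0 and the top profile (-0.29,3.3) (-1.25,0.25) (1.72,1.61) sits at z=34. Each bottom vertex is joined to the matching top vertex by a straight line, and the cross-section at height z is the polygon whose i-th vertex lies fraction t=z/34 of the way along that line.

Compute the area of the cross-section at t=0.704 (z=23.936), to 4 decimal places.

Cross-section at t=0.704: each vertex is (1-t)·p0[i] + t·p1[i].
  v1: (1-0.704)·(-2.16,3.92) + 0.704·(-0.29,3.3) = (-0.8435,3.4835)
  v2: (1-0.704)·(-2.92,-2.33) + 0.704·(-1.25,0.25) = (-1.7443,-0.5137)
  v3: (1-0.704)·(3.62,-0.34) + 0.704·(1.72,1.61) = (2.2824,1.0328)
Shoelace sum Σ(x_i·y_{i+1} − x_{i+1}·y_i):
  i=1: -0.8435·-0.5137 − -1.7443·3.4835 = +6.5097 (running +6.5097)
  i=2: -1.7443·1.0328 − 2.2824·-0.5137 = -0.6291 (running +5.8806)
  i=3: 2.2824·3.4835 − -0.8435·1.0328 = +8.8220 (running +14.7025)
Area = |Σ|/2 = |14.7025|/2 = 7.3513

Area at t=0.704: 7.3513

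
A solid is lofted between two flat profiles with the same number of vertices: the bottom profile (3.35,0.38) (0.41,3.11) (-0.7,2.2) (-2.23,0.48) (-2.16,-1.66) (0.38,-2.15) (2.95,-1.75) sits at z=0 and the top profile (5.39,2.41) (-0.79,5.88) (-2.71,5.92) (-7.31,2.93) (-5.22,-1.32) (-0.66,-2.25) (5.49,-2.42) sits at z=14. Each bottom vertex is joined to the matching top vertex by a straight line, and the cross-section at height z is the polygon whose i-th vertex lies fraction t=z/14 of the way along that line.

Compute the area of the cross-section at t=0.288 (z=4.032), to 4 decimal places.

Cross-section at t=0.288: each vertex is (1-t)·p0[i] + t·p1[i].
  v1: (1-0.288)·(3.35,0.38) + 0.288·(5.39,2.41) = (3.9375,0.9646)
  v2: (1-0.288)·(0.41,3.11) + 0.288·(-0.79,5.88) = (0.0644,3.9078)
  v3: (1-0.288)·(-0.7,2.2) + 0.288·(-2.71,5.92) = (-1.2789,3.2714)
  v4: (1-0.288)·(-2.23,0.48) + 0.288·(-7.31,2.93) = (-3.6930,1.1856)
  v5: (1-0.288)·(-2.16,-1.66) + 0.288·(-5.22,-1.32) = (-3.0413,-1.5621)
  v6: (1-0.288)·(0.38,-2.15) + 0.288·(-0.66,-2.25) = (0.0805,-2.1788)
  v7: (1-0.288)·(2.95,-1.75) + 0.288·(5.49,-2.42) = (3.6815,-1.9430)
Shoelace sum Σ(x_i·y_{i+1} − x_{i+1}·y_i):
  i=1: 3.9375·3.9078 − 0.0644·0.9646 = +15.3248 (running +15.3248)
  i=2: 0.0644·3.2714 − -1.2789·3.9078 = +5.2082 (running +20.5330)
  i=3: -1.2789·1.1856 − -3.6930·3.2714 = +10.5650 (running +31.0980)
  i=4: -3.6930·-1.5621 − -3.0413·1.1856 = +9.3746 (running +40.4726)
  i=5: -3.0413·-2.1788 − 0.0805·-1.5621 = +6.7521 (running +47.2246)
  i=6: 0.0805·-1.9430 − 3.6815·-2.1788 = +7.8649 (running +55.0896)
  i=7: 3.6815·0.9646 − 3.9375·-1.9430 = +11.2018 (running +66.2913)
Area = |Σ|/2 = |66.2913|/2 = 33.1457

Area at t=0.288: 33.1457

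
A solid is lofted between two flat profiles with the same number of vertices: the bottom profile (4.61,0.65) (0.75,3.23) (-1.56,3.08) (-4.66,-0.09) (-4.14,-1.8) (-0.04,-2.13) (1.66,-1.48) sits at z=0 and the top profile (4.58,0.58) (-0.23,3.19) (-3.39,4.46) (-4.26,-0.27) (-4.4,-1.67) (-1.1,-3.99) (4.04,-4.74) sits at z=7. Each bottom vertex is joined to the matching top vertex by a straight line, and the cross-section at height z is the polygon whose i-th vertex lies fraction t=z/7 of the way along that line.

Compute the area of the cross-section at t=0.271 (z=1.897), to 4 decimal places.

Cross-section at t=0.271: each vertex is (1-t)·p0[i] + t·p1[i].
  v1: (1-0.271)·(4.61,0.65) + 0.271·(4.58,0.58) = (4.6019,0.6310)
  v2: (1-0.271)·(0.75,3.23) + 0.271·(-0.23,3.19) = (0.4844,3.2192)
  v3: (1-0.271)·(-1.56,3.08) + 0.271·(-3.39,4.46) = (-2.0559,3.4540)
  v4: (1-0.271)·(-4.66,-0.09) + 0.271·(-4.26,-0.27) = (-4.5516,-0.1388)
  v5: (1-0.271)·(-4.14,-1.8) + 0.271·(-4.4,-1.67) = (-4.2105,-1.7648)
  v6: (1-0.271)·(-0.04,-2.13) + 0.271·(-1.1,-3.99) = (-0.3273,-2.6341)
  v7: (1-0.271)·(1.66,-1.48) + 0.271·(4.04,-4.74) = (2.3050,-2.3635)
Shoelace sum Σ(x_i·y_{i+1} − x_{i+1}·y_i):
  i=1: 4.6019·3.2192 − 0.4844·0.6310 = +14.5085 (running +14.5085)
  i=2: 0.4844·3.4540 − -2.0559·3.2192 = +8.2915 (running +22.8000)
  i=3: -2.0559·-0.1388 − -4.5516·3.4540 = +16.0065 (running +38.8065)
  i=4: -4.5516·-1.7648 − -4.2105·-0.1388 = +7.4482 (running +46.2547)
  i=5: -4.2105·-2.6341 − -0.3273·-1.7648 = +10.5131 (running +56.7677)
  i=6: -0.3273·-2.3635 − 2.3050·-2.6341 = +6.8449 (running +63.6127)
  i=7: 2.3050·0.6310 − 4.6019·-2.3635 = +12.3308 (running +75.9435)
Area = |Σ|/2 = |75.9435|/2 = 37.9718

Area at t=0.271: 37.9718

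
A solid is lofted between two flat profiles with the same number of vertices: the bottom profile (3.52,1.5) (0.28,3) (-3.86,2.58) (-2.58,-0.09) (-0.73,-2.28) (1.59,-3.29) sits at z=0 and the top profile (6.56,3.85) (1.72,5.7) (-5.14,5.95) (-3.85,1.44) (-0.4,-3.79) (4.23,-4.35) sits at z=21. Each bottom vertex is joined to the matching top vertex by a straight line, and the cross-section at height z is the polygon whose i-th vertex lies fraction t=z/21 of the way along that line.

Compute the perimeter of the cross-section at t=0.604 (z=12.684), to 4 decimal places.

Cross-section at t=0.604: each vertex is (1-t)·p0[i] + t·p1[i].
  v1: (1-0.604)·(3.52,1.5) + 0.604·(6.56,3.85) = (5.3562,2.9194)
  v2: (1-0.604)·(0.28,3) + 0.604·(1.72,5.7) = (1.1498,4.6308)
  v3: (1-0.604)·(-3.86,2.58) + 0.604·(-5.14,5.95) = (-4.6331,4.6155)
  v4: (1-0.604)·(-2.58,-0.09) + 0.604·(-3.85,1.44) = (-3.3471,0.8341)
  v5: (1-0.604)·(-0.73,-2.28) + 0.604·(-0.4,-3.79) = (-0.5307,-3.1920)
  v6: (1-0.604)·(1.59,-3.29) + 0.604·(4.23,-4.35) = (3.1846,-3.9302)
Perimeter = Σ |v_{i+1} − v_i|:
  edge 1→2: √(-4.2064² + 1.7114²) = 4.5412 (running 4.5412)
  edge 2→3: √(-5.7829² + -0.0153²) = 5.7829 (running 10.3241)
  edge 3→4: √(1.2860² + -3.7814²) = 3.9941 (running 14.3182)
  edge 4→5: √(2.8164² + -4.0262²) = 4.9135 (running 19.2316)
  edge 5→6: √(3.7152² + -0.7382²) = 3.7879 (running 23.0195)
  edge 6→1: √(2.1716² + 6.8496²) = 7.1856 (running 30.2052)
Perimeter = 30.2052

Perimeter at t=0.604: 30.2052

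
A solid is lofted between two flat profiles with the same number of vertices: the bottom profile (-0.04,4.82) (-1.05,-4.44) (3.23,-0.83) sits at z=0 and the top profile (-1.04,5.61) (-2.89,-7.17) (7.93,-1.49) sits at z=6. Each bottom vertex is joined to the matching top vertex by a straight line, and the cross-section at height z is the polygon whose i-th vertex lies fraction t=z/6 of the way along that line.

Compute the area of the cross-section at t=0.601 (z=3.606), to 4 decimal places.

Cross-section at t=0.601: each vertex is (1-t)·p0[i] + t·p1[i].
  v1: (1-0.601)·(-0.04,4.82) + 0.601·(-1.04,5.61) = (-0.6410,5.2948)
  v2: (1-0.601)·(-1.05,-4.44) + 0.601·(-2.89,-7.17) = (-2.1558,-6.0807)
  v3: (1-0.601)·(3.23,-0.83) + 0.601·(7.93,-1.49) = (6.0547,-1.2267)
Shoelace sum Σ(x_i·y_{i+1} − x_{i+1}·y_i):
  i=1: -0.6410·-6.0807 − -2.1558·5.2948 = +15.3125 (running +15.3125)
  i=2: -2.1558·-1.2267 − 6.0547·-6.0807 = +39.4615 (running +54.7739)
  i=3: 6.0547·5.2948 − -0.6410·-1.2267 = +31.2721 (running +86.0460)
Area = |Σ|/2 = |86.0460|/2 = 43.0230

Area at t=0.601: 43.0230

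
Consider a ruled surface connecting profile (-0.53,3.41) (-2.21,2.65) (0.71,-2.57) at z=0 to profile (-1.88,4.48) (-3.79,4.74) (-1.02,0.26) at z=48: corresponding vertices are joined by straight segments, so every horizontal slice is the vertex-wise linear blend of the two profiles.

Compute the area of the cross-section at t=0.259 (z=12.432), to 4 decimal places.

Cross-section at t=0.259: each vertex is (1-t)·p0[i] + t·p1[i].
  v1: (1-0.259)·(-0.53,3.41) + 0.259·(-1.88,4.48) = (-0.8797,3.6871)
  v2: (1-0.259)·(-2.21,2.65) + 0.259·(-3.79,4.74) = (-2.6192,3.1913)
  v3: (1-0.259)·(0.71,-2.57) + 0.259·(-1.02,0.26) = (0.2619,-1.8370)
Shoelace sum Σ(x_i·y_{i+1} − x_{i+1}·y_i):
  i=1: -0.8797·3.1913 − -2.6192·3.6871 = +6.8502 (running +6.8502)
  i=2: -2.6192·-1.8370 − 0.2619·3.1913 = +3.9757 (running +10.8259)
  i=3: 0.2619·3.6871 − -0.8797·-1.8370 = -0.6502 (running +10.1757)
Area = |Σ|/2 = |10.1757|/2 = 5.0878

Area at t=0.259: 5.0878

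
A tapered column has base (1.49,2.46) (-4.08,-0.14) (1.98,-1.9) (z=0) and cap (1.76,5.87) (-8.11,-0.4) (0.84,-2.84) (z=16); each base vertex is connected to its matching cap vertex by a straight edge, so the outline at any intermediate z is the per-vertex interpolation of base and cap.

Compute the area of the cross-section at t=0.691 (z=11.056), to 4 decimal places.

Cross-section at t=0.691: each vertex is (1-t)·p0[i] + t·p1[i].
  v1: (1-0.691)·(1.49,2.46) + 0.691·(1.76,5.87) = (1.6766,4.8163)
  v2: (1-0.691)·(-4.08,-0.14) + 0.691·(-8.11,-0.4) = (-6.8647,-0.3197)
  v3: (1-0.691)·(1.98,-1.9) + 0.691·(0.84,-2.84) = (1.1923,-2.5495)
Shoelace sum Σ(x_i·y_{i+1} − x_{i+1}·y_i):
  i=1: 1.6766·-0.3197 − -6.8647·4.8163 = +32.5267 (running +32.5267)
  i=2: -6.8647·-2.5495 − 1.1923·-0.3197 = +17.8830 (running +50.4098)
  i=3: 1.1923·4.8163 − 1.6766·-2.5495 = +10.0168 (running +60.4265)
Area = |Σ|/2 = |60.4265|/2 = 30.2133

Area at t=0.691: 30.2133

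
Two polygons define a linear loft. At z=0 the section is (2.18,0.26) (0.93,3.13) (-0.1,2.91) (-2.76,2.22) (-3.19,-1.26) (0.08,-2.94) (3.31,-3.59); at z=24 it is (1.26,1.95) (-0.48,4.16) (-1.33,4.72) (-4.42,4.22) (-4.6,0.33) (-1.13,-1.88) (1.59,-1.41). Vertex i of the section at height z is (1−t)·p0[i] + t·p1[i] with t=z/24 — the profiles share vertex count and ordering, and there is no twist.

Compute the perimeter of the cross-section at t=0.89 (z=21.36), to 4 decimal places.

Perimeter at t=0.89: 21.0673

Cross-section at t=0.89: each vertex is (1-t)·p0[i] + t·p1[i].
  v1: (1-0.89)·(2.18,0.26) + 0.89·(1.26,1.95) = (1.3612,1.7641)
  v2: (1-0.89)·(0.93,3.13) + 0.89·(-0.48,4.16) = (-0.3249,4.0467)
  v3: (1-0.89)·(-0.1,2.91) + 0.89·(-1.33,4.72) = (-1.1947,4.5209)
  v4: (1-0.89)·(-2.76,2.22) + 0.89·(-4.42,4.22) = (-4.2374,4.0000)
  v5: (1-0.89)·(-3.19,-1.26) + 0.89·(-4.6,0.33) = (-4.4449,0.1551)
  v6: (1-0.89)·(0.08,-2.94) + 0.89·(-1.13,-1.88) = (-0.9969,-1.9966)
  v7: (1-0.89)·(3.31,-3.59) + 0.89·(1.59,-1.41) = (1.7792,-1.6498)
Perimeter = Σ |v_{i+1} − v_i|:
  edge 1→2: √(-1.6861² + 2.2826²) = 2.8378 (running 2.8378)
  edge 2→3: √(-0.8698² + 0.4742²) = 0.9907 (running 3.8285)
  edge 3→4: √(-3.0427² + -0.5209²) = 3.0870 (running 6.9154)
  edge 4→5: √(-0.2075² + -3.8449²) = 3.8505 (running 10.7659)
  edge 5→6: √(3.4480² + -2.1517²) = 4.0643 (running 14.8302)
  edge 6→7: √(2.7761² + 0.3468²) = 2.7977 (running 17.6279)
  edge 7→1: √(-0.4180² + 3.4139²) = 3.4394 (running 21.0673)
Perimeter = 21.0673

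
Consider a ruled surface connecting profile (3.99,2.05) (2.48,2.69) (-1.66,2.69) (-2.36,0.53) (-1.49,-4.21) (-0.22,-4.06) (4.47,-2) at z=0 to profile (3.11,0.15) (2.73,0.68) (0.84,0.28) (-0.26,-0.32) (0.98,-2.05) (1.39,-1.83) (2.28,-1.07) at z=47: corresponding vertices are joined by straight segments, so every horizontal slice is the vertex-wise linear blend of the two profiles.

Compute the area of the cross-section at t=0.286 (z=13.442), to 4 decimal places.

Cross-section at t=0.286: each vertex is (1-t)·p0[i] + t·p1[i].
  v1: (1-0.286)·(3.99,2.05) + 0.286·(3.11,0.15) = (3.7383,1.5066)
  v2: (1-0.286)·(2.48,2.69) + 0.286·(2.73,0.68) = (2.5515,2.1151)
  v3: (1-0.286)·(-1.66,2.69) + 0.286·(0.84,0.28) = (-0.9450,2.0007)
  v4: (1-0.286)·(-2.36,0.53) + 0.286·(-0.26,-0.32) = (-1.7594,0.2869)
  v5: (1-0.286)·(-1.49,-4.21) + 0.286·(0.98,-2.05) = (-0.7836,-3.5922)
  v6: (1-0.286)·(-0.22,-4.06) + 0.286·(1.39,-1.83) = (0.2405,-3.4222)
  v7: (1-0.286)·(4.47,-2) + 0.286·(2.28,-1.07) = (3.8437,-1.7340)
Shoelace sum Σ(x_i·y_{i+1} − x_{i+1}·y_i):
  i=1: 3.7383·2.1151 − 2.5515·1.5066 = +4.0630 (running +4.0630)
  i=2: 2.5515·2.0007 − -0.9450·2.1151 = +7.1037 (running +11.1667)
  i=3: -0.9450·0.2869 − -1.7594·2.0007 = +3.2490 (running +14.4157)
  i=4: -1.7594·-3.5922 − -0.7836·0.2869 = +6.5450 (running +20.9607)
  i=5: -0.7836·-3.4222 − 0.2405·-3.5922 = +3.5454 (running +24.5060)
  i=6: 0.2405·-1.7340 − 3.8437·-3.4222 = +12.7369 (running +37.2429)
  i=7: 3.8437·1.5066 − 3.7383·-1.7340 = +12.2732 (running +49.5161)
Area = |Σ|/2 = |49.5161|/2 = 24.7580

Area at t=0.286: 24.7580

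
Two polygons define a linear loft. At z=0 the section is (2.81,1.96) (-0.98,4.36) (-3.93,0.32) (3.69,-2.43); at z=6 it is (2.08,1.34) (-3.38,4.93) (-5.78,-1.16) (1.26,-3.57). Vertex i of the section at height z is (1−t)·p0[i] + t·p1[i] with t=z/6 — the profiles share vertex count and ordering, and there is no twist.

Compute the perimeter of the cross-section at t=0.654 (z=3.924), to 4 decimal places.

Perimeter at t=0.654: 24.2022

Cross-section at t=0.654: each vertex is (1-t)·p0[i] + t·p1[i].
  v1: (1-0.654)·(2.81,1.96) + 0.654·(2.08,1.34) = (2.3326,1.5545)
  v2: (1-0.654)·(-0.98,4.36) + 0.654·(-3.38,4.93) = (-2.5496,4.7328)
  v3: (1-0.654)·(-3.93,0.32) + 0.654·(-5.78,-1.16) = (-5.1399,-0.6479)
  v4: (1-0.654)·(3.69,-2.43) + 0.654·(1.26,-3.57) = (2.1008,-3.1756)
Perimeter = Σ |v_{i+1} − v_i|:
  edge 1→2: √(-4.8822² + 3.1783²) = 5.8255 (running 5.8255)
  edge 2→3: √(-2.5903² + -5.3807²) = 5.9717 (running 11.7973)
  edge 3→4: √(7.2407² + -2.5276²) = 7.6692 (running 19.4665)
  edge 4→1: √(0.2318² + 4.7301²) = 4.7358 (running 24.2022)
Perimeter = 24.2022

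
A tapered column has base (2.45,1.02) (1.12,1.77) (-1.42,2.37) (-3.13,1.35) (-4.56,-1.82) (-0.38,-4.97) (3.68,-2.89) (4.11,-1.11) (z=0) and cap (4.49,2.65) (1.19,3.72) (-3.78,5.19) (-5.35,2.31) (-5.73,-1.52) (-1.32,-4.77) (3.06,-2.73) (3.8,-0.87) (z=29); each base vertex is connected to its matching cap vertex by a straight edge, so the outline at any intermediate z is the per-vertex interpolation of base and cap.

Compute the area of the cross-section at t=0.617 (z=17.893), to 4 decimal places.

Area at t=0.617: 57.2439

Cross-section at t=0.617: each vertex is (1-t)·p0[i] + t·p1[i].
  v1: (1-0.617)·(2.45,1.02) + 0.617·(4.49,2.65) = (3.7087,2.0257)
  v2: (1-0.617)·(1.12,1.77) + 0.617·(1.19,3.72) = (1.1632,2.9732)
  v3: (1-0.617)·(-1.42,2.37) + 0.617·(-3.78,5.19) = (-2.8761,4.1099)
  v4: (1-0.617)·(-3.13,1.35) + 0.617·(-5.35,2.31) = (-4.4997,1.9423)
  v5: (1-0.617)·(-4.56,-1.82) + 0.617·(-5.73,-1.52) = (-5.2819,-1.6349)
  v6: (1-0.617)·(-0.38,-4.97) + 0.617·(-1.32,-4.77) = (-0.9600,-4.8466)
  v7: (1-0.617)·(3.68,-2.89) + 0.617·(3.06,-2.73) = (3.2975,-2.7913)
  v8: (1-0.617)·(4.11,-1.11) + 0.617·(3.8,-0.87) = (3.9187,-0.9619)
Shoelace sum Σ(x_i·y_{i+1} − x_{i+1}·y_i):
  i=1: 3.7087·2.9732 − 1.1632·2.0257 = +8.6702 (running +8.6702)
  i=2: 1.1632·4.1099 − -2.8761·2.9732 = +13.3318 (running +22.0020)
  i=3: -2.8761·1.9423 − -4.4997·4.1099 = +12.9073 (running +34.9093)
  i=4: -4.4997·-1.6349 − -5.2819·1.9423 = +17.6157 (running +52.5250)
  i=5: -5.2819·-4.8466 − -0.9600·-1.6349 = +24.0297 (running +76.5548)
  i=6: -0.9600·-2.7913 − 3.2975·-4.8466 = +18.6610 (running +95.2158)
  i=7: 3.2975·-0.9619 − 3.9187·-2.7913 = +7.7664 (running +102.9822)
  i=8: 3.9187·2.0257 − 3.7087·-0.9619 = +11.5057 (running +114.4878)
Area = |Σ|/2 = |114.4878|/2 = 57.2439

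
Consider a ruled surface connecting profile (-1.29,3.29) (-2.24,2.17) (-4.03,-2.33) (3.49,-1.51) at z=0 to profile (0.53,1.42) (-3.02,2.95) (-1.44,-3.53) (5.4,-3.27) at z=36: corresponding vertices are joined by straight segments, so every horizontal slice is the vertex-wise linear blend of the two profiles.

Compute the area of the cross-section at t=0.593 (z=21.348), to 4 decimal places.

Cross-section at t=0.593: each vertex is (1-t)·p0[i] + t·p1[i].
  v1: (1-0.593)·(-1.29,3.29) + 0.593·(0.53,1.42) = (-0.2107,2.1811)
  v2: (1-0.593)·(-2.24,2.17) + 0.593·(-3.02,2.95) = (-2.7025,2.6325)
  v3: (1-0.593)·(-4.03,-2.33) + 0.593·(-1.44,-3.53) = (-2.4941,-3.0416)
  v4: (1-0.593)·(3.49,-1.51) + 0.593·(5.4,-3.27) = (4.6226,-2.5537)
Shoelace sum Σ(x_i·y_{i+1} − x_{i+1}·y_i):
  i=1: -0.2107·2.6325 − -2.7025·2.1811 = +5.3397 (running +5.3397)
  i=2: -2.7025·-3.0416 − -2.4941·2.6325 = +14.7859 (running +20.1256)
  i=3: -2.4941·-2.5537 − 4.6226·-3.0416 = +20.4294 (running +40.5550)
  i=4: 4.6226·2.1811 − -0.2107·-2.5537 = +9.5442 (running +50.0993)
Area = |Σ|/2 = |50.0993|/2 = 25.0496

Area at t=0.593: 25.0496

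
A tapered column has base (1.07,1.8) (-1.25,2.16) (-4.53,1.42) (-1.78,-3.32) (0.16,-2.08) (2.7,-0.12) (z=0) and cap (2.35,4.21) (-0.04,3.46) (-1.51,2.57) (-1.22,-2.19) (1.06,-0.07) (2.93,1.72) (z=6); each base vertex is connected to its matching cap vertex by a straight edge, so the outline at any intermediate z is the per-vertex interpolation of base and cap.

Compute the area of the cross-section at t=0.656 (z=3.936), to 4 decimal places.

Area at t=0.656: 18.5939

Cross-section at t=0.656: each vertex is (1-t)·p0[i] + t·p1[i].
  v1: (1-0.656)·(1.07,1.8) + 0.656·(2.35,4.21) = (1.9097,3.3810)
  v2: (1-0.656)·(-1.25,2.16) + 0.656·(-0.04,3.46) = (-0.4562,3.0128)
  v3: (1-0.656)·(-4.53,1.42) + 0.656·(-1.51,2.57) = (-2.5489,2.1744)
  v4: (1-0.656)·(-1.78,-3.32) + 0.656·(-1.22,-2.19) = (-1.4126,-2.5787)
  v5: (1-0.656)·(0.16,-2.08) + 0.656·(1.06,-0.07) = (0.7504,-0.7614)
  v6: (1-0.656)·(2.7,-0.12) + 0.656·(2.93,1.72) = (2.8509,1.0870)
Shoelace sum Σ(x_i·y_{i+1} − x_{i+1}·y_i):
  i=1: 1.9097·3.0128 − -0.4562·3.3810 = +7.2960 (running +7.2960)
  i=2: -0.4562·2.1744 − -2.5489·3.0128 = +6.6872 (running +13.9832)
  i=3: -2.5489·-2.5787 − -1.4126·2.1744 = +9.6445 (running +23.6277)
  i=4: -1.4126·-0.7614 − 0.7504·-2.5787 = +3.0107 (running +26.6384)
  i=5: 0.7504·1.0870 − 2.8509·-0.7614 = +2.9865 (running +29.6249)
  i=6: 2.8509·3.3810 − 1.9097·1.0870 = +7.5628 (running +37.1877)
Area = |Σ|/2 = |37.1877|/2 = 18.5939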